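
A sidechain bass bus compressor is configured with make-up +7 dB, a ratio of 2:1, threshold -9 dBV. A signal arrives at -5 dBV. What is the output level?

0 dBV

Overshoot: -5 − (-9) = 4 dB.
At 2:1 the overshoot is divided by 2, leaving 2 dB above threshold.
That puts the output at -7 dBV; make-up adds 7 dB, giving 0 dBV.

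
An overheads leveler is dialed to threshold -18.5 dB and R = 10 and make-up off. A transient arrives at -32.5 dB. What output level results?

-32.5 dB is 14 dB below the -18.5 dB threshold, so no gain reduction is applied.
Output = input = -32.5 dB.

-32.5 dB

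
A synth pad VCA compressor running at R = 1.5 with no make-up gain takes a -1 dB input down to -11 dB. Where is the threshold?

Let T be the threshold. Output overshoot = (input overshoot)/R, so -11 − T = (-1 − T)/1.5.
1.5·(-11 − T) = -1 − T → 0.5·T = -16.5 − (-1) = -15.5.
T = -15.5/0.5 = -31 dB.

-31 dB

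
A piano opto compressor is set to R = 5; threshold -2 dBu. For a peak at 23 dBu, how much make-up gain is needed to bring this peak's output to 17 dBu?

Without make-up, output = threshold + overshoot/5 = -2 + 5 = 3 dBu.
Gap to target: 14 dB.

14 dB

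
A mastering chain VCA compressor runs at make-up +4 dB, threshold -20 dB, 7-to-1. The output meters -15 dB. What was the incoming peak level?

-13 dB

Before make-up, the level was -15 − 4 = -19 dB.
Post-compression overshoot = -19 − (-20) = 1 dB.
Input overshoot = R × output overshoot = 7 dB → input = -20 + 7 = -13 dB.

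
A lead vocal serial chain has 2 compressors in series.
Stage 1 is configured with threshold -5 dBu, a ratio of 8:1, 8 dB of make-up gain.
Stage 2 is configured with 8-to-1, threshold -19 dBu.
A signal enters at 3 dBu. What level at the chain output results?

-16.125 dBu

Stage 1: 8 dB above -5 dBu, reduced 8:1 to 1 dB above → -4 dBu; +8 dB make-up → 4 dBu.
Stage 2: 4 dBu is 23 dB over -19 dBu; at 8:1 that becomes 2.875 dB over, giving -16.125 dBu.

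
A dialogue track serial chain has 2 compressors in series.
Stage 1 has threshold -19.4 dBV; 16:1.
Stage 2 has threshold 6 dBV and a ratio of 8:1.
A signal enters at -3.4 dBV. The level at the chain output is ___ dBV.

-18.4 dBV

Stage 1: -3.4 dBV is 16 dB over -19.4 dBV; at 16:1 that becomes 1 dB over, giving -18.4 dBV.
Stage 2: below threshold (-18.4 ≤ 6); passes unchanged; output -18.4 dBV.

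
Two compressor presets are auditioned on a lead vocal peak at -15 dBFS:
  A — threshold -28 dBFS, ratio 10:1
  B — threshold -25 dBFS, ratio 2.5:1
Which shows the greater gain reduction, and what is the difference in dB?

A: 13 dB over, compressed to 1.3 dB over, so 11.7 dB of GR.
B: 10 dB over, compressed to 4 dB over, so 6 dB of GR.
A applies 5.7 dB more gain reduction.

A, by 5.7 dB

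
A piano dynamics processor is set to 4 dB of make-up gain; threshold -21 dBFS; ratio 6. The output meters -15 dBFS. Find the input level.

-9 dBFS

Remove make-up: -15 − 4 = -19 dBFS.
The compressed level sits -19 − (-21) = 2 dB over threshold.
Before 6:1 compression the overshoot was 2 × 6 = 12 dB, so input = -21 + 12 = -9 dBFS.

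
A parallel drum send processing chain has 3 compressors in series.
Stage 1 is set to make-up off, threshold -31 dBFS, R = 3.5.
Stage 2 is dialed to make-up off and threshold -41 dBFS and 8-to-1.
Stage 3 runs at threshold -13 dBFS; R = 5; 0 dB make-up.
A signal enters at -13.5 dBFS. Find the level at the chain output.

-39.125 dBFS

Stage 1: 17.5 dB above -31 dBFS, reduced 3.5:1 to 5 dB above → -26 dBFS.
Stage 2: -26 dBFS is 15 dB over -41 dBFS; at 8:1 that becomes 1.875 dB over, giving -39.125 dBFS.
Stage 3: -39.125 dBFS ≤ -13 dBFS, so stage 3 doesn't engage; output -39.125 dBFS.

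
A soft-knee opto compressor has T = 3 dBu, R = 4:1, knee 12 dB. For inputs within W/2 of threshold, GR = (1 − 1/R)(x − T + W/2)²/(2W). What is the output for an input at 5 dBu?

x − T + W/2 = 5 − 3 + 6 = 8.
GR = (1 − 1/4) × 8² / 24 = 0.75 × 64 / 24 = 2 dB.
Output = 5 − 2 = 3 dBu.

3 dBu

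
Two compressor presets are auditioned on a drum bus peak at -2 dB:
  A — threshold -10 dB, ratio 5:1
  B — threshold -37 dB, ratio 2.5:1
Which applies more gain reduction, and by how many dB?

A: 8 dB over, compressed to 1.6 dB over, so 6.4 dB of GR.
B: 35 dB over, compressed to 14 dB over, so 21 dB of GR.
B reduces 14.6 dB more.

B, by 14.6 dB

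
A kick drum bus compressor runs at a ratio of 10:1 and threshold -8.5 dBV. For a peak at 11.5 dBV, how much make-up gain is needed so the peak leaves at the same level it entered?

The peak compresses to -8.5 + 20/10 = -6.5 dBV.
To reach 11.5 dBV requires 11.5 − (-6.5) = 18 dB of make-up.

18 dB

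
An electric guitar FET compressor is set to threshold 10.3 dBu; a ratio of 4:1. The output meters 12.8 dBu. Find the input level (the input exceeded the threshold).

The compressed level sits 12.8 − 10.3 = 2.5 dB over threshold.
Before 4:1 compression the overshoot was 2.5 × 4 = 10 dB, so input = 10.3 + 10 = 20.3 dBu.

20.3 dBu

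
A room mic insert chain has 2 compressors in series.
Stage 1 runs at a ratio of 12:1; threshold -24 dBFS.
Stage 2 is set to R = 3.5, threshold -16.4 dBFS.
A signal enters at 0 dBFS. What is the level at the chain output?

Stage 1: overshoot 24 dB → 24/12 = 2 dB → -22 dBFS.
Stage 2: -22 dBFS ≤ -16.4 dBFS, so stage 2 doesn't engage; output -22 dBFS.

-22 dBFS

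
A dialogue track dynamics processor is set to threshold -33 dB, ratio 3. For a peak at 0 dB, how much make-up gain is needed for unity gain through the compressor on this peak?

Without make-up, output = threshold + overshoot/3 = -33 + 11 = -22 dB.
Gap to target: 22 dB.

22 dB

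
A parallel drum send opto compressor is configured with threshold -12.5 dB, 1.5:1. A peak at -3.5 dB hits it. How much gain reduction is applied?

3 dB

The signal is 9 dB above threshold.
At 1.5:1, output sits 9/1.5 = 6 dB above threshold.
Gain reduction = 9 − 6 = 3 dB.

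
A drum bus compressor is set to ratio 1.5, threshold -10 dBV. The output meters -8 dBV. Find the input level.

-7 dBV

That's 2 dB above the -10 dBV threshold.
Input overshoot = R × output overshoot = 3 dB → input = -10 + 3 = -7 dBV.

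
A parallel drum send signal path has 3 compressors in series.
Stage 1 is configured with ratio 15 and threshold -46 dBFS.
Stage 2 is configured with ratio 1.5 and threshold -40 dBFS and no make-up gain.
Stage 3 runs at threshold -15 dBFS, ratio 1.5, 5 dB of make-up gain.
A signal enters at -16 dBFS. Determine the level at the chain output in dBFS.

Stage 1: -16 dBFS is 30 dB over -46 dBFS; at 15:1 that becomes 2 dB over, giving -44 dBFS.
Stage 2: below threshold (-44 ≤ -40); passes unchanged; output -44 dBFS.
Stage 3: below threshold (-44 ≤ -15); passes unchanged; make-up brings it to -39 dBFS.

-39 dBFS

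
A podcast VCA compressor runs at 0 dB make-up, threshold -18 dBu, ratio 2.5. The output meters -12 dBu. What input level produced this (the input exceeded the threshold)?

-3 dBu

Post-compression overshoot = -12 − (-18) = 6 dB.
Before 2.5:1 compression the overshoot was 6 × 2.5 = 15 dB, so input = -18 + 15 = -3 dBu.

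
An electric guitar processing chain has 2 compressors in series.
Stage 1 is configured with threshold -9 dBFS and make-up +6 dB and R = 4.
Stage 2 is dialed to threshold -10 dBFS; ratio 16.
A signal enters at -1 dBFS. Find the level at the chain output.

Stage 1: 8 dB above -9 dBFS, reduced 4:1 to 2 dB above → -7 dBFS; +6 dB make-up → -1 dBFS.
Stage 2: overshoot 9 dB → 9/16 = 0.5625 dB → -9.4375 dBFS.

-9.4375 dBFS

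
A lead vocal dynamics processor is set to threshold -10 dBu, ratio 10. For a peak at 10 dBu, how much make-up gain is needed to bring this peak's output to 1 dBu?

The peak compresses to -10 + 20/10 = -8 dBu.
To reach 1 dBu requires 1 − (-8) = 9 dB of make-up.

9 dB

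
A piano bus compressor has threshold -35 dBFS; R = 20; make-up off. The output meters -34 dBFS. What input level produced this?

-15 dBFS

Post-compression overshoot = -34 − (-35) = 1 dB.
Undo the ratio: input overshoot = 1 × 20 = 20 dB, giving input = -15 dBFS.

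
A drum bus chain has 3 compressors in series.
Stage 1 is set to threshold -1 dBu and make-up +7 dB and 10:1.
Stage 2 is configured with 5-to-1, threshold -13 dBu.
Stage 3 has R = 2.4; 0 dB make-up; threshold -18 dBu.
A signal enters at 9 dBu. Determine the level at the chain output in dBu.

-14.25 dBu

Stage 1: 10 dB above -1 dBu, reduced 10:1 to 1 dB above → 0 dBu; +7 dB make-up → 7 dBu.
Stage 2: 7 dBu is 20 dB over -13 dBu; at 5:1 that becomes 4 dB over, giving -9 dBu.
Stage 3: -9 dBu is 9 dB over -18 dBu; at 2.4:1 that becomes 3.75 dB over, giving -14.25 dBu.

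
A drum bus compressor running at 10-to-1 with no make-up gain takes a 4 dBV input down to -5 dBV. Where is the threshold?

Input is 10 dB above T (since output overshoot × R = input overshoot: (-5 − T)·10 = 4 − T gives T = -6 dBV).
Check: -6 + (4 − (-6))/10 = -6 + 1 = -5 dBV. ✓

-6 dBV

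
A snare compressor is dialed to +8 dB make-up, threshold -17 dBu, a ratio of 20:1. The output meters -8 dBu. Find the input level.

3 dBu

Before make-up, the level was -8 − 8 = -16 dBu.
The compressed level sits -16 − (-17) = 1 dB over threshold.
Undo the ratio: input overshoot = 1 × 20 = 20 dB, giving input = 3 dBu.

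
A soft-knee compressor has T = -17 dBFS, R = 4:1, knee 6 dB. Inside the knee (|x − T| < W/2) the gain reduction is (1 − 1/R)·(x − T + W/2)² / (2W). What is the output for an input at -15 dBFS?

x − T + W/2 = -15 − (-17) + 3 = 5.
GR = (1 − 1/4) × 5² / 12 = 0.75 × 25 / 12 = 1.5625 dB.
Output = -15 − 1.5625 = -16.5625 dBFS.

-16.5625 dBFS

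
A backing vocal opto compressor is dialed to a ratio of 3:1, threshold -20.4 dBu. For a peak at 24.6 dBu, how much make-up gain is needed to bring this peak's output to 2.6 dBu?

Without make-up, output = threshold + overshoot/3 = -20.4 + 15 = -5.4 dBu.
Gap to target: 8 dB.

8 dB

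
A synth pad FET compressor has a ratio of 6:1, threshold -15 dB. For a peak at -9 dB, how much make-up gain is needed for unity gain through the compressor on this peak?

5 dB

Without make-up, output = threshold + overshoot/6 = -15 + 1 = -14 dB.
Gap to target: 5 dB.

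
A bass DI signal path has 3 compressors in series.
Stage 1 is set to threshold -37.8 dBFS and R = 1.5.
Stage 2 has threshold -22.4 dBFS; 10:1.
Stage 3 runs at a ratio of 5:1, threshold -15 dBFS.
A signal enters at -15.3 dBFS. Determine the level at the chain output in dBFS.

Stage 1: 22.5 dB above -37.8 dBFS, reduced 1.5:1 to 15 dB above → -22.8 dBFS.
Stage 2: below threshold (-22.8 ≤ -22.4); passes unchanged; output -22.8 dBFS.
Stage 3: -22.8 dBFS ≤ -15 dBFS, so stage 3 doesn't engage; output -22.8 dBFS.

-22.8 dBFS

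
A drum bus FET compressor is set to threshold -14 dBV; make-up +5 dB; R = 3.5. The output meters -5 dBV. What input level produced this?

0 dBV

Before make-up, the level was -5 − 5 = -10 dBV.
The compressed level sits -10 − (-14) = 4 dB over threshold.
Input overshoot = R × output overshoot = 14 dB → input = -14 + 14 = 0 dBV.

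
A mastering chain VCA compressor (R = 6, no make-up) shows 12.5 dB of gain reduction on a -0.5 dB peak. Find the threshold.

Gain reduction = -0.5 − (-13) = 12.5 dB; output overshoot = GR / (R − 1) = 12.5 / 5 = 2.5 dB.
Threshold = output − output overshoot = -13 − 2.5 = -15.5 dB.

-15.5 dB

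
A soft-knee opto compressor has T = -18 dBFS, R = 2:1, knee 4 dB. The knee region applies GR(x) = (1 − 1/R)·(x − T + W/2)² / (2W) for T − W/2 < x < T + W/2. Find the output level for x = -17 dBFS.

x − T + W/2 = -17 − (-18) + 2 = 3.
GR = (1 − 1/2) × 3² / 8 = 0.5 × 9 / 8 = 0.5625 dB.
Output = -17 − 0.5625 = -17.5625 dBFS.

-17.5625 dBFS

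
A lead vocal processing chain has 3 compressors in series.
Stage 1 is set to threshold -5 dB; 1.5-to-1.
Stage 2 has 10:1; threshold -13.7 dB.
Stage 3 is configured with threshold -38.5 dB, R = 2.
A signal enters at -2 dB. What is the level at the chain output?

-25.565 dB

Stage 1: -2 dB is 3 dB over -5 dB; at 1.5:1 that becomes 2 dB over, giving -3 dB.
Stage 2: 10.7 dB above -13.7 dB, reduced 10:1 to 1.07 dB above → -12.63 dB.
Stage 3: -12.63 dB is 25.87 dB over -38.5 dB; at 2:1 that becomes 12.935 dB over, giving -25.565 dB.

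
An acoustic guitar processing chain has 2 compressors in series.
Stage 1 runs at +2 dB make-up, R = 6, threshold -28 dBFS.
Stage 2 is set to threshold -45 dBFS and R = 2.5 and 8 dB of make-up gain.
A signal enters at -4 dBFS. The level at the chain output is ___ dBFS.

Stage 1: 24 dB above -28 dBFS, reduced 6:1 to 4 dB above → -24 dBFS; +2 dB make-up → -22 dBFS.
Stage 2: -22 dBFS is 23 dB over -45 dBFS; at 2.5:1 that becomes 9.2 dB over, giving -35.8 dBFS; +8 dB make-up → -27.8 dBFS.

-27.8 dBFS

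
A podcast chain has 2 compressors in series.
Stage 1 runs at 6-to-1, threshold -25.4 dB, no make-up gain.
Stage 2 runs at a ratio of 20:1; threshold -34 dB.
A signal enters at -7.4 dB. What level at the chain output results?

-33.42 dB

Stage 1: 18 dB above -25.4 dB, reduced 6:1 to 3 dB above → -22.4 dB.
Stage 2: 11.6 dB above -34 dB, reduced 20:1 to 0.58 dB above → -33.42 dB.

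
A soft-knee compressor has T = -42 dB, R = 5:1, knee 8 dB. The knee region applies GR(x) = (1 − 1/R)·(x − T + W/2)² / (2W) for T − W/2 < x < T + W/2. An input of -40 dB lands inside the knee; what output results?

-41.8 dB

x − T + W/2 = -40 − (-42) + 4 = 6.
GR = (1 − 1/5) × 6² / 16 = 0.8 × 36 / 16 = 1.8 dB.
Output = -40 − 1.8 = -41.8 dB.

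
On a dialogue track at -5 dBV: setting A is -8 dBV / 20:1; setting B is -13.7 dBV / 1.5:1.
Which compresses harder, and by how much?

B, by 0.05 dB

A: GR = 3 − 3/20 = 2.85 dB.
B: GR = 8.7 − 8.7/1.5 = 2.9 dB.
B reduces 0.05 dB more.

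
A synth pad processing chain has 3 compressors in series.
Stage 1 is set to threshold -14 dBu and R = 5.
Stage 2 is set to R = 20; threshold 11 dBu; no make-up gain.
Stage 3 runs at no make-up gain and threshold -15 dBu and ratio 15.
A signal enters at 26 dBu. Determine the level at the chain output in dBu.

-14.4 dBu

Stage 1: 40 dB above -14 dBu, reduced 5:1 to 8 dB above → -6 dBu.
Stage 2: -6 dBu ≤ 11 dBu, so stage 2 doesn't engage; output -6 dBu.
Stage 3: -6 dBu is 9 dB over -15 dBu; at 15:1 that becomes 0.6 dB over, giving -14.4 dBu.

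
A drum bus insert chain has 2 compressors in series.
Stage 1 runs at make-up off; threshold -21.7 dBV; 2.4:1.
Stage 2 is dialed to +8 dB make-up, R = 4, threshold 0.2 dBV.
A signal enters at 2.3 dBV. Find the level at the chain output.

-3.7 dBV

Stage 1: 24 dB above -21.7 dBV, reduced 2.4:1 to 10 dB above → -11.7 dBV.
Stage 2: -11.7 dBV is at or below the 0.2 dBV threshold — no compression; make-up brings it to -3.7 dBV.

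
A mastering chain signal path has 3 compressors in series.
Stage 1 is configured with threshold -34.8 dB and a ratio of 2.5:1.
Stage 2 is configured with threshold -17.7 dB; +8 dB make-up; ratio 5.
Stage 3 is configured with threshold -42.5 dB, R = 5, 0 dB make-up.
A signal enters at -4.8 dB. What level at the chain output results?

-36.96 dB

Stage 1: -4.8 dB is 30 dB over -34.8 dB; at 2.5:1 that becomes 12 dB over, giving -22.8 dB.
Stage 2: -22.8 dB is at or below the -17.7 dB threshold — no compression; make-up brings it to -14.8 dB.
Stage 3: 27.7 dB above -42.5 dB, reduced 5:1 to 5.54 dB above → -36.96 dB.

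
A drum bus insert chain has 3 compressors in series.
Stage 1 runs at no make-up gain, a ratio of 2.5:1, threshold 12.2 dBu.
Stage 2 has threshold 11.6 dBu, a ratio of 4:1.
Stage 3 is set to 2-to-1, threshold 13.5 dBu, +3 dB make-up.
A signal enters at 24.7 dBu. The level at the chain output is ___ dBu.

Stage 1: 24.7 dBu is 12.5 dB over 12.2 dBu; at 2.5:1 that becomes 5 dB over, giving 17.2 dBu.
Stage 2: 5.6 dB above 11.6 dBu, reduced 4:1 to 1.4 dB above → 13 dBu.
Stage 3: 13 dBu is at or below the 13.5 dBu threshold — no compression; make-up brings it to 16 dBu.

16 dBu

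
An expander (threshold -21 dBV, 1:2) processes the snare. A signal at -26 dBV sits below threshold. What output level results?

-31 dBV

Below threshold, a 1:2 expander applies gain = (2−1)×(T − x) of attenuation.
(2−1) × 5 = 5 dB, so output = -26 − 5 = -31 dBV.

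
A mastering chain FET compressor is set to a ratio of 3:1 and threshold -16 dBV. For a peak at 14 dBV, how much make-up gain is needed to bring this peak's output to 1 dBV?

Overshoot 30 dB → 30/3 = 10 dB after compression, so the compressed level is -16 + 10 = -6 dBV.
Make-up = target − compressed = 1 − (-6) = 7 dB.

7 dB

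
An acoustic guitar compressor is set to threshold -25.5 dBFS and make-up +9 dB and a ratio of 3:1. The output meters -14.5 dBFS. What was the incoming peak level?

-19.5 dBFS

Stripping the +9 dB make-up gives -23.5 dBFS at the gain stage.
Post-compression overshoot = -23.5 − (-25.5) = 2 dB.
Input overshoot = R × output overshoot = 6 dB → input = -25.5 + 6 = -19.5 dBFS.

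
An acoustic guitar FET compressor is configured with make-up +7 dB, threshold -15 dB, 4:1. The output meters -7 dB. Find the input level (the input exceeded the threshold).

Stripping the +7 dB make-up gives -14 dB at the gain stage.
Post-compression overshoot = -14 − (-15) = 1 dB.
Before 4:1 compression the overshoot was 1 × 4 = 4 dB, so input = -15 + 4 = -11 dB.

-11 dB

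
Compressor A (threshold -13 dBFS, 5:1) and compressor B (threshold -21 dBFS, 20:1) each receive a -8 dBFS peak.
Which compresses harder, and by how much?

A: 5 dB over, compressed to 1 dB over, so 4 dB of GR.
B: 13 dB over, compressed to 0.65 dB over, so 12.35 dB of GR.
B applies 8.35 dB more gain reduction.

B, by 8.35 dB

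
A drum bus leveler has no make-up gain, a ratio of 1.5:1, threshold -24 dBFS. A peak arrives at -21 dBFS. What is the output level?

-22 dBFS

The input is 3 dB above the -24 dBFS threshold.
The 3 dB excess becomes 2 dB after 1.5:1 reduction.
So the level is -24 + 2 = -22 dBFS.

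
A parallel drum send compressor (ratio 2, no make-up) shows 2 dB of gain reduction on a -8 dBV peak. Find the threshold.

-12 dBV

Input is 4 dB above T (since output overshoot × R = input overshoot: (-10 − T)·2 = -8 − T gives T = -12 dBV).
Check: -12 + (-8 − (-12))/2 = -12 + 2 = -10 dBV. ✓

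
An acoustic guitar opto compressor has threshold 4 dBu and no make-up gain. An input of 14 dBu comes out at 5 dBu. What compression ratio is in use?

Input overshoot = 14 − 4 = 10 dB; output overshoot = 5 − 4 = 1 dB.
Ratio = 10 / 1 = 10.

10:1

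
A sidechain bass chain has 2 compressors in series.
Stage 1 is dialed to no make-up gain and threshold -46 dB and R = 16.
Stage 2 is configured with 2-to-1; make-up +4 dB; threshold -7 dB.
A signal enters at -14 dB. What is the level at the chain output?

-40 dB

Stage 1: -14 dB is 32 dB over -46 dB; at 16:1 that becomes 2 dB over, giving -44 dB.
Stage 2: below threshold (-44 ≤ -7); passes unchanged; make-up brings it to -40 dB.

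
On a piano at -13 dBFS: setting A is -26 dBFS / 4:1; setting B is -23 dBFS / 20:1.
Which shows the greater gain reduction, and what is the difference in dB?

A, by 0.25 dB

A: overshoot 13 dB → output overshoot 3.25 dB → GR 9.75 dB.
B: overshoot 10 dB → output overshoot 0.5 dB → GR 9.5 dB.
A reduces 0.25 dB more.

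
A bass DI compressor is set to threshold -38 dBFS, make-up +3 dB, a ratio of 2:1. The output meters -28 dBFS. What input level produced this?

-24 dBFS

Stripping the +3 dB make-up gives -31 dBFS at the gain stage.
The compressed level sits -31 − (-38) = 7 dB over threshold.
Undo the ratio: input overshoot = 7 × 2 = 14 dB, giving input = -24 dBFS.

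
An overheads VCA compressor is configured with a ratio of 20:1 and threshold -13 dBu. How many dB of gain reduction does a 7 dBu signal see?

19 dB

The signal is 20 dB above threshold.
At 20:1, output sits 20/20 = 1 dB above threshold.
So the signal is attenuated by 20 − 1 = 19 dB.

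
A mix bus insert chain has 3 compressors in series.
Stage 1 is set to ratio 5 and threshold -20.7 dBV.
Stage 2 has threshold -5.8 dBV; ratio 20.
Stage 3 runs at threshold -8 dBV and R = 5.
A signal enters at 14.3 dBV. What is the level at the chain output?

-13.7 dBV

Stage 1: overshoot 35 dB → 35/5 = 7 dB → -13.7 dBV.
Stage 2: -13.7 dBV is at or below the -5.8 dBV threshold — no compression; output -13.7 dBV.
Stage 3: -13.7 dBV ≤ -8 dBV, so stage 3 doesn't engage; output -13.7 dBV.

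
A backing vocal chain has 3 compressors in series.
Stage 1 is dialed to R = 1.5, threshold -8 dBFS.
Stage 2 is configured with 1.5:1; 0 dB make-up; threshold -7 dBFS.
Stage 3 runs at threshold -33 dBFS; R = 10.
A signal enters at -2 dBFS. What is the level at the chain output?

-30.2 dBFS

Stage 1: -2 dBFS is 6 dB over -8 dBFS; at 1.5:1 that becomes 4 dB over, giving -4 dBFS.
Stage 2: 3 dB above -7 dBFS, reduced 1.5:1 to 2 dB above → -5 dBFS.
Stage 3: 28 dB above -33 dBFS, reduced 10:1 to 2.8 dB above → -30.2 dBFS.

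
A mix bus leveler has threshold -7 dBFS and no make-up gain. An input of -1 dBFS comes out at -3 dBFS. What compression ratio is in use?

1.5:1

Input overshoot = -1 − (-7) = 6 dB; output overshoot = -3 − (-7) = 4 dB.
Ratio = 6 / 4 = 1.5.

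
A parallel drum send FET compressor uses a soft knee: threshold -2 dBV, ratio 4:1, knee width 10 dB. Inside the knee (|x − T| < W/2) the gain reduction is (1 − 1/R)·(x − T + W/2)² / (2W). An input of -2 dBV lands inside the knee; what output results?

x − T + W/2 = -2 − (-2) + 5 = 5.
GR = (1 − 1/4) × 5² / 20 = 0.75 × 25 / 20 = 0.9375 dB.
Output = -2 − 0.9375 = -2.9375 dBV.

-2.9375 dBV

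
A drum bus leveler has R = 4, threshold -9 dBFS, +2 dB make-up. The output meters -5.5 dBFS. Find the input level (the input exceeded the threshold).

Stripping the +2 dB make-up gives -7.5 dBFS at the gain stage.
Post-compression overshoot = -7.5 − (-9) = 1.5 dB.
Input overshoot = R × output overshoot = 6 dB → input = -9 + 6 = -3 dBFS.

-3 dBFS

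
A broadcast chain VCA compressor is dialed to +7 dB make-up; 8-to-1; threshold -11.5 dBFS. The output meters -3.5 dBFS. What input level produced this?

Remove make-up: -3.5 − 7 = -10.5 dBFS.
The compressed level sits -10.5 − (-11.5) = 1 dB over threshold.
Undo the ratio: input overshoot = 1 × 8 = 8 dB, giving input = -3.5 dBFS.

-3.5 dBFS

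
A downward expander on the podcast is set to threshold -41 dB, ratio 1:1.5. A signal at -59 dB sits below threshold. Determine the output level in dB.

Undershoot = (-41) − (-59) = 18 dB.
At 1:1.5, that expands to 27 dB under threshold.
Output = -41 − 27 = -68 dB.

-68 dB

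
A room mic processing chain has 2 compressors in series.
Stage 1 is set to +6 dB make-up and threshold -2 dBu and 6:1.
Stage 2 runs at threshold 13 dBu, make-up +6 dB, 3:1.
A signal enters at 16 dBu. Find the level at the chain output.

13 dBu

Stage 1: 16 dBu is 18 dB over -2 dBu; at 6:1 that becomes 3 dB over, giving 1 dBu; +6 dB make-up → 7 dBu.
Stage 2: 7 dBu is at or below the 13 dBu threshold — no compression; make-up brings it to 13 dBu.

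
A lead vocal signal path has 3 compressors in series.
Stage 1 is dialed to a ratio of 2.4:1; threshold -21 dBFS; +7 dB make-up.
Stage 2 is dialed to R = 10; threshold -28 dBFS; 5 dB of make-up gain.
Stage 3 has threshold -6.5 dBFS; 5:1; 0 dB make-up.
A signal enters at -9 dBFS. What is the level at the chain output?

Stage 1: overshoot 12 dB → 12/2.4 = 5 dB → -16 dBFS; +7 dB make-up → -9 dBFS.
Stage 2: -9 dBFS is 19 dB over -28 dBFS; at 10:1 that becomes 1.9 dB over, giving -26.1 dBFS; +5 dB make-up → -21.1 dBFS.
Stage 3: -21.1 dBFS ≤ -6.5 dBFS, so stage 3 doesn't engage; output -21.1 dBFS.

-21.1 dBFS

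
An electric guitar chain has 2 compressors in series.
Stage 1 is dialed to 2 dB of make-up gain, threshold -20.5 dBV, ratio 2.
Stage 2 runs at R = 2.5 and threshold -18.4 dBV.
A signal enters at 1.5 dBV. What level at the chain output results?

Stage 1: 22 dB above -20.5 dBV, reduced 2:1 to 11 dB above → -9.5 dBV; +2 dB make-up → -7.5 dBV.
Stage 2: overshoot 10.9 dB → 10.9/2.5 = 4.36 dB → -14.04 dBV.

-14.04 dBV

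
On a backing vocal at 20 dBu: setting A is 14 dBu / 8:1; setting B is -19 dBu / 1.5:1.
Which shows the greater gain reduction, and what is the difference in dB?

B, by 7.75 dB

A: overshoot 6 dB → output overshoot 0.75 dB → GR 5.25 dB.
B: overshoot 39 dB → output overshoot 26 dB → GR 13 dB.
B reduces 7.75 dB more.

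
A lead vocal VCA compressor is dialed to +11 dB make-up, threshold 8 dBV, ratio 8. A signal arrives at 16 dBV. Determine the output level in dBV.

The input is 8 dB above the 8 dBV threshold.
8:1 compression reduces that to 8/8 = 1 dB over.
That puts the output at 9 dBV; make-up adds 11 dB, giving 20 dBV.

20 dBV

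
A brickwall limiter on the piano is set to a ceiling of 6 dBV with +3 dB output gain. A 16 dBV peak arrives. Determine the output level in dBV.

At ∞:1, everything above 6 dBV is held at the ceiling.
Output gain then adds 3 dB: 6 + 3 = 9 dBV.

9 dBV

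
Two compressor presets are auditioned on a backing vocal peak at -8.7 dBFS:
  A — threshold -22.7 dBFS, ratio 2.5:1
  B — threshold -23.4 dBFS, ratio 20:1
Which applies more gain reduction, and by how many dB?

A: GR = 14 − 14/2.5 = 8.4 dB.
B: GR = 14.7 − 14.7/20 = 13.965 dB.
B applies 5.565 dB more gain reduction.

B, by 5.565 dB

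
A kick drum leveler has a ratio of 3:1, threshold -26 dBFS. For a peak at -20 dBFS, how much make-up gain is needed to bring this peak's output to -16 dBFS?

8 dB

The peak compresses to -26 + 6/3 = -24 dBFS.
To reach -16 dBFS requires -16 − (-24) = 8 dB of make-up.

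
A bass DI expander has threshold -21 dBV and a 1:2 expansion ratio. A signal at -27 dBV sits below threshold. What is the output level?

Undershoot = (-21) − (-27) = 6 dB.
At 1:2, that expands to 12 dB under threshold.
Output = -21 − 12 = -33 dBV.

-33 dBV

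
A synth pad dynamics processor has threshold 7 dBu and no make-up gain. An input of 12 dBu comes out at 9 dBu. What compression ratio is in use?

Input overshoot = 12 − 7 = 5 dB; output overshoot = 9 − 7 = 2 dB.
Ratio = 5 / 2 = 2.5.

2.5:1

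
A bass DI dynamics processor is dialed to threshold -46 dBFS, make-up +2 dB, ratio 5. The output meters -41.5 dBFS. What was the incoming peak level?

-33.5 dBFS

Stripping the +2 dB make-up gives -43.5 dBFS at the gain stage.
That's 2.5 dB above the -46 dBFS threshold.
Input overshoot = R × output overshoot = 12.5 dB → input = -46 + 12.5 = -33.5 dBFS.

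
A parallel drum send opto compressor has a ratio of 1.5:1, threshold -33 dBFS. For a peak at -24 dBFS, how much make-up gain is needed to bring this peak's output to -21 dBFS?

Overshoot 9 dB → 9/1.5 = 6 dB after compression, so the compressed level is -33 + 6 = -27 dBFS.
Make-up = target − compressed = -21 − (-27) = 6 dB.

6 dB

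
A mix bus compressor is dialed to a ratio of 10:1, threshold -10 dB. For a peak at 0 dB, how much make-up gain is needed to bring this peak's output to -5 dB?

The peak compresses to -10 + 10/10 = -9 dB.
To reach -5 dB requires -5 − (-9) = 4 dB of make-up.

4 dB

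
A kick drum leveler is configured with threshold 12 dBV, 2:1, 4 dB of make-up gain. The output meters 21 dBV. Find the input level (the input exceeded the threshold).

22 dBV

Remove make-up: 21 − 4 = 17 dBV.
The compressed level sits 17 − 12 = 5 dB over threshold.
Input overshoot = R × output overshoot = 10 dB → input = 12 + 10 = 22 dBV.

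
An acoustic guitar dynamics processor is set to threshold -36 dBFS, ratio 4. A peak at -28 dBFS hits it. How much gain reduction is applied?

The signal is 8 dB above threshold.
A 4:1 ratio leaves 2 dB of that excess.
Gain reduction = 8 − 2 = 6 dB.

6 dB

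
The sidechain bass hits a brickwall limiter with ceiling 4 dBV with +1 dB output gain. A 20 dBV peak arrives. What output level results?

5 dBV

The limiter clamps the peak to its 4 dBV ceiling.
Output gain then adds 1 dB: 4 + 1 = 5 dBV.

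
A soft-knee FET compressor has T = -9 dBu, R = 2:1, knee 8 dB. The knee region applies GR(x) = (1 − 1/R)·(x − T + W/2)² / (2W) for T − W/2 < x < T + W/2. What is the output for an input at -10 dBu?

-10.28125 dBu

x − T + W/2 = -10 − (-9) + 4 = 3.
GR = (1 − 1/2) × 3² / 16 = 0.5 × 9 / 16 = 0.28125 dB.
Output = -10 − 0.28125 = -10.28125 dBu.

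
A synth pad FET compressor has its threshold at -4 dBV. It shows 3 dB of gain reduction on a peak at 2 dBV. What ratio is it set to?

2:1

Input overshoot = 2 − (-4) = 6 dB.
Output overshoot = 6 − 3 = 3 dB.
Ratio = input overshoot / output overshoot = 6 / 3 = 2.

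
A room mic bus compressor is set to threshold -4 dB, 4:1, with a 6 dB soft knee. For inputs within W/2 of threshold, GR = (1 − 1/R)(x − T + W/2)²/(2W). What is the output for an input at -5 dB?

-5.25 dB

x − T + W/2 = -5 − (-4) + 3 = 2.
GR = (1 − 1/4) × 2² / 12 = 0.75 × 4 / 12 = 0.25 dB.
Output = -5 − 0.25 = -5.25 dB.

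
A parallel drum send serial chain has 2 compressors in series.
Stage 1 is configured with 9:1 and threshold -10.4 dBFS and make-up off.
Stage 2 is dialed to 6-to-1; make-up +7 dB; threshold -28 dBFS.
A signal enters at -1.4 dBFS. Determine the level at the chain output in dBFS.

Stage 1: overshoot 9 dB → 9/9 = 1 dB → -9.4 dBFS.
Stage 2: -9.4 dBFS is 18.6 dB over -28 dBFS; at 6:1 that becomes 3.1 dB over, giving -24.9 dBFS; +7 dB make-up → -17.9 dBFS.

-17.9 dBFS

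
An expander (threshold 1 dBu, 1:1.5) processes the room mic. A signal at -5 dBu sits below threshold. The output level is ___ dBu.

Undershoot = 1 − (-5) = 6 dB.
At 1:1.5, that expands to 9 dB under threshold.
Output = 1 − 9 = -8 dBu.

-8 dBu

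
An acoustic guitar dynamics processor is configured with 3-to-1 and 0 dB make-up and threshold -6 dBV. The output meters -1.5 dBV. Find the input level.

That's 4.5 dB above the -6 dBV threshold.
Before 3:1 compression the overshoot was 4.5 × 3 = 13.5 dB, so input = -6 + 13.5 = 7.5 dBV.

7.5 dBV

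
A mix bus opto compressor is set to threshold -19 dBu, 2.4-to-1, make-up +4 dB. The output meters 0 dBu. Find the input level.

17 dBu

Remove make-up: 0 − 4 = -4 dBu.
Post-compression overshoot = -4 − (-19) = 15 dB.
Input overshoot = R × output overshoot = 36 dB → input = -19 + 36 = 17 dBu.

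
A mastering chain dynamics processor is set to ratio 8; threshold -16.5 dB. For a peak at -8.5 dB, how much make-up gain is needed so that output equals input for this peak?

The peak compresses to -16.5 + 8/8 = -15.5 dB.
To reach -8.5 dB requires -8.5 − (-15.5) = 7 dB of make-up.

7 dB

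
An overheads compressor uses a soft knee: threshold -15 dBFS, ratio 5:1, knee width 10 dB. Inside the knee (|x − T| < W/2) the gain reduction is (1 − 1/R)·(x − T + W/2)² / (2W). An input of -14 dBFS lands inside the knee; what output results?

x − T + W/2 = -14 − (-15) + 5 = 6.
GR = (1 − 1/5) × 6² / 20 = 0.8 × 36 / 20 = 1.44 dB.
Output = -14 − 1.44 = -15.44 dBFS.

-15.44 dBFS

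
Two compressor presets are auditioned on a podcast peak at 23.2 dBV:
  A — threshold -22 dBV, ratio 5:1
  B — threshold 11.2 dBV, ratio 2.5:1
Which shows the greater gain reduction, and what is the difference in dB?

A: GR = 45.2 − 45.2/5 = 36.16 dB.
B: GR = 12 − 12/2.5 = 7.2 dB.
Difference: 28.96 dB in favour of A.

A, by 28.96 dB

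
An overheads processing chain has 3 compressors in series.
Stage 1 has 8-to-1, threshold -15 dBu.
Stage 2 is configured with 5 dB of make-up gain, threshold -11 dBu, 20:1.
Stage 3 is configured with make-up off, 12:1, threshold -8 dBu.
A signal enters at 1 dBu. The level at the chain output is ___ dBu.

-8 dBu

Stage 1: 1 dBu is 16 dB over -15 dBu; at 8:1 that becomes 2 dB over, giving -13 dBu.
Stage 2: below threshold (-13 ≤ -11); passes unchanged; make-up brings it to -8 dBu.
Stage 3: -8 dBu ≤ -8 dBu, so stage 3 doesn't engage; output -8 dBu.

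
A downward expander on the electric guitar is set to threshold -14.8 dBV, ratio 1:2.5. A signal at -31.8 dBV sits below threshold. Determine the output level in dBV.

-57.3 dBV

The input is 17 dB below the -14.8 dBV threshold.
A 1:2.5 expander multiplies undershoot by 2.5: 17 × 2.5 = 42.5 dB below threshold.
Output = -14.8 − 42.5 = -57.3 dBV.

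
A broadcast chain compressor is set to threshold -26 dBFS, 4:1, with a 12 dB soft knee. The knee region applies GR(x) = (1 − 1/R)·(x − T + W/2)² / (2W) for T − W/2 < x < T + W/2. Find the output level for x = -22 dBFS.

x − T + W/2 = -22 − (-26) + 6 = 10.
GR = (1 − 1/4) × 10² / 24 = 0.75 × 100 / 24 = 3.125 dB.
Output = -22 − 3.125 = -25.125 dBFS.

-25.125 dBFS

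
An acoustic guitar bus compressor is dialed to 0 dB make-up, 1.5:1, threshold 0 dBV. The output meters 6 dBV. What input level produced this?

Post-compression overshoot = 6 − 0 = 6 dB.
Before 1.5:1 compression the overshoot was 6 × 1.5 = 9 dB, so input = 0 + 9 = 9 dBV.

9 dBV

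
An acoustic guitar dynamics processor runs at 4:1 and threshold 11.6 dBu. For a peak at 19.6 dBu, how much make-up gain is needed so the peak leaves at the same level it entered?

6 dB

Overshoot 8 dB → 8/4 = 2 dB after compression, so the compressed level is 11.6 + 2 = 13.6 dBu.
Make-up = target − compressed = 19.6 − 13.6 = 6 dB.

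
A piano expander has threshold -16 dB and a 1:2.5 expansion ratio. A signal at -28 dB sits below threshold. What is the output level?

-46 dB

Undershoot = (-16) − (-28) = 12 dB.
At 1:2.5, that expands to 30 dB under threshold.
Output = -16 − 30 = -46 dB.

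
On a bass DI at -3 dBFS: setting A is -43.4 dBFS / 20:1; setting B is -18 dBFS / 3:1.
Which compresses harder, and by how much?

A: GR = 40.4 − 40.4/20 = 38.38 dB.
B: GR = 15 − 15/3 = 10 dB.
A applies 28.38 dB more gain reduction.

A, by 28.38 dB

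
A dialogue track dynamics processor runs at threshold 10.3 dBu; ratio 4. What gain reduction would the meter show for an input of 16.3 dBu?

4.5 dB

16.3 dBu exceeds the threshold by 6 dB.
A 4:1 ratio leaves 1.5 dB of that excess.
So the signal is attenuated by 6 − 1.5 = 4.5 dB.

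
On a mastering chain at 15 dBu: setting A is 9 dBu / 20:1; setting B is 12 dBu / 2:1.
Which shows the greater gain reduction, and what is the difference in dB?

A: overshoot 6 dB → output overshoot 0.3 dB → GR 5.7 dB.
B: overshoot 3 dB → output overshoot 1.5 dB → GR 1.5 dB.
A reduces 4.2 dB more.

A, by 4.2 dB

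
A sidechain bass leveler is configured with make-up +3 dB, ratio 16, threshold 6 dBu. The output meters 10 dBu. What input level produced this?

22 dBu

Remove make-up: 10 − 3 = 7 dBu.
Post-compression overshoot = 7 − 6 = 1 dB.
Undo the ratio: input overshoot = 1 × 16 = 16 dB, giving input = 22 dBu.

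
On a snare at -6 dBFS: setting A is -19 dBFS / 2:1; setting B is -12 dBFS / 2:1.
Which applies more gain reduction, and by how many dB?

A, by 3.5 dB

A: 13 dB over, compressed to 6.5 dB over, so 6.5 dB of GR.
B: 6 dB over, compressed to 3 dB over, so 3 dB of GR.
A reduces 3.5 dB more.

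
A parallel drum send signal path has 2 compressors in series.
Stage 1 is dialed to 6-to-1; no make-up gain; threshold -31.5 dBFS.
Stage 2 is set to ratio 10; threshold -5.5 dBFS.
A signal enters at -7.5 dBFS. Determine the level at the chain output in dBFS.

-27.5 dBFS

Stage 1: overshoot 24 dB → 24/6 = 4 dB → -27.5 dBFS.
Stage 2: -27.5 dBFS is at or below the -5.5 dBFS threshold — no compression; output -27.5 dBFS.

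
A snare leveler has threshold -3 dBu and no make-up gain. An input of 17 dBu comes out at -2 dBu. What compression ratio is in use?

Input overshoot = 17 − (-3) = 20 dB; output overshoot = -2 − (-3) = 1 dB.
Ratio = 20 / 1 = 20.

20:1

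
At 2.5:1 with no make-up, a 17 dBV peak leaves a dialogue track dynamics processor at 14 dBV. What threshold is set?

Let T be the threshold. Output overshoot = (input overshoot)/R, so 14 − T = (17 − T)/2.5.
2.5·(14 − T) = 17 − T → 1.5·T = 35 − 17 = 18.
T = 18/1.5 = 12 dBV.

12 dBV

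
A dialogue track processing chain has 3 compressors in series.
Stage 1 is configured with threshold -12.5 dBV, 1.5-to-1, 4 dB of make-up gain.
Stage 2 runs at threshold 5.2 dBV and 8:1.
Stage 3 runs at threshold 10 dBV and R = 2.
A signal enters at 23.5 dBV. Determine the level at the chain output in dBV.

Stage 1: overshoot 36 dB → 36/1.5 = 24 dB → 11.5 dBV; +4 dB make-up → 15.5 dBV.
Stage 2: overshoot 10.3 dB → 10.3/8 = 1.2875 dB → 6.4875 dBV.
Stage 3: below threshold (6.4875 ≤ 10); passes unchanged; output 6.4875 dBV.

6.4875 dBV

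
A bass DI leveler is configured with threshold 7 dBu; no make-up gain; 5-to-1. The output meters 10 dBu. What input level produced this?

22 dBu

The compressed level sits 10 − 7 = 3 dB over threshold.
Undo the ratio: input overshoot = 3 × 5 = 15 dB, giving input = 22 dBu.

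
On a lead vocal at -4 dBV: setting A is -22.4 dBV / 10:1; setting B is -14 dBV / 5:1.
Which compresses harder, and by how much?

A, by 8.56 dB

A: GR = 18.4 − 18.4/10 = 16.56 dB.
B: GR = 10 − 10/5 = 8 dB.
A applies 8.56 dB more gain reduction.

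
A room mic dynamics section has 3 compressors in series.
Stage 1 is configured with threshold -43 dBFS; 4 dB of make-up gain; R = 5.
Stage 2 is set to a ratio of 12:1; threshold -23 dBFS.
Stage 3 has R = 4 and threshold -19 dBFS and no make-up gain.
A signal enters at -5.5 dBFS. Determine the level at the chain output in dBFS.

Stage 1: overshoot 37.5 dB → 37.5/5 = 7.5 dB → -35.5 dBFS; +4 dB make-up → -31.5 dBFS.
Stage 2: -31.5 dBFS ≤ -23 dBFS, so stage 2 doesn't engage; output -31.5 dBFS.
Stage 3: -31.5 dBFS ≤ -19 dBFS, so stage 3 doesn't engage; output -31.5 dBFS.

-31.5 dBFS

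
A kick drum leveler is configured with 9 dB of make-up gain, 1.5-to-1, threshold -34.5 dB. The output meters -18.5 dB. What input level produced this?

-24 dB

Before make-up, the level was -18.5 − 9 = -27.5 dB.
The compressed level sits -27.5 − (-34.5) = 7 dB over threshold.
Input overshoot = R × output overshoot = 10.5 dB → input = -34.5 + 10.5 = -24 dB.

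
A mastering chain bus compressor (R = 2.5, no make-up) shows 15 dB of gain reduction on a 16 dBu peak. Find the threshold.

-9 dBu

Input is 25 dB above T (since output overshoot × R = input overshoot: (1 − T)·2.5 = 16 − T gives T = -9 dBu).
Check: -9 + (16 − (-9))/2.5 = -9 + 10 = 1 dBu. ✓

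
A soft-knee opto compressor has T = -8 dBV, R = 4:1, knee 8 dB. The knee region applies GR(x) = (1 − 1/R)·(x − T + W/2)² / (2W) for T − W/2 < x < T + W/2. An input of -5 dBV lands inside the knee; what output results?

x − T + W/2 = -5 − (-8) + 4 = 7.
GR = (1 − 1/4) × 7² / 16 = 0.75 × 49 / 16 = 2.296875 dB.
Output = -5 − 2.296875 = -7.296875 dBV.

-7.296875 dBV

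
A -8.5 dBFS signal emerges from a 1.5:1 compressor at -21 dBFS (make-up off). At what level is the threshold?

-46 dBFS

Input is 37.5 dB above T (since output overshoot × R = input overshoot: (-21 − T)·1.5 = -8.5 − T gives T = -46 dBFS).
Check: -46 + (-8.5 − (-46))/1.5 = -46 + 25 = -21 dBFS. ✓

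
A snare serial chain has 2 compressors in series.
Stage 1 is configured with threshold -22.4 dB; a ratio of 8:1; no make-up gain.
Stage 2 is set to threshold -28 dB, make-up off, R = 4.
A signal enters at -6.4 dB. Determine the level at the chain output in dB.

Stage 1: overshoot 16 dB → 16/8 = 2 dB → -20.4 dB.
Stage 2: -20.4 dB is 7.6 dB over -28 dB; at 4:1 that becomes 1.9 dB over, giving -26.1 dB.

-26.1 dB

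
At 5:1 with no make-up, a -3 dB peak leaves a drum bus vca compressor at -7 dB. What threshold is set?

Input is 5 dB above T (since output overshoot × R = input overshoot: (-7 − T)·5 = -3 − T gives T = -8 dB).
Check: -8 + (-3 − (-8))/5 = -8 + 1 = -7 dB. ✓

-8 dB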